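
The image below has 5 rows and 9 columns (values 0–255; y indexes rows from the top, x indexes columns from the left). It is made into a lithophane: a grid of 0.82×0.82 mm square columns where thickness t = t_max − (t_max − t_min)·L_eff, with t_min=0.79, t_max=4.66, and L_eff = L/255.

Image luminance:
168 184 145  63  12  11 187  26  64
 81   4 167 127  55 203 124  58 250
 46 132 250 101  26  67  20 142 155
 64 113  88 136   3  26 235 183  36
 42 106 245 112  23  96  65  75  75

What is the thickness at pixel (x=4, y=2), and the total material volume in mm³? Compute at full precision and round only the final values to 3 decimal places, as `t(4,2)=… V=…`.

t(4,2)=4.265 V=94.153

span = t_max - t_min = 4.66 - 0.79 = 3.870
L(4,2) = 26, L_eff = 26/255 = 0.101961
t(4,2) = 4.66 - 3.870·0.101961 = 4.265
Σt over all 5·9 pixels = 1190211/8500 ≈ 140.0248235
V = pitch²·Σt = 0.82²·1190211/8500 = 94.153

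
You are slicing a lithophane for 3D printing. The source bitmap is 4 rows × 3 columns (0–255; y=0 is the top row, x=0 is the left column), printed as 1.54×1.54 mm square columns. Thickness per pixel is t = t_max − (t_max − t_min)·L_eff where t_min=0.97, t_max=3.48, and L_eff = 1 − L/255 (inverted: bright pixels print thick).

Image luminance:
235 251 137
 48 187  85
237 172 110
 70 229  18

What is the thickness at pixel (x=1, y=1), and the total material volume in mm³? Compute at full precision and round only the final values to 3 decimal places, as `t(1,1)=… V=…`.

t(1,1)=2.811 V=69.134

span = t_max - t_min = 3.48 - 0.97 = 2.510
L(1,1) = 187, L_eff = 1 - 187/255 = 0.266667 (inverted)
t(1,1) = 3.48 - 2.510·0.266667 = 2.811
Σt over all 4·3 pixels = 247783/8500 ≈ 29.1509412
V = pitch²·Σt = 1.54²·247783/8500 = 69.134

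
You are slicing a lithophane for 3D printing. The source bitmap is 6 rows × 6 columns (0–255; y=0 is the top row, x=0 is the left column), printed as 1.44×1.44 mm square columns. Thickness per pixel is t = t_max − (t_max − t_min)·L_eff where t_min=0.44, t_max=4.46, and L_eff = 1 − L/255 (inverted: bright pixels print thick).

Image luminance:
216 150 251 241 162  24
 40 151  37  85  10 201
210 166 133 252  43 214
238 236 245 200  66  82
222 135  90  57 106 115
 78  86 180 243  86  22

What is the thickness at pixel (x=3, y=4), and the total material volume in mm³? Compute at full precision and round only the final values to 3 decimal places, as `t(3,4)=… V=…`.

t(3,4)=1.339 V=198.681

span = t_max - t_min = 4.46 - 0.44 = 4.020
L(3,4) = 57, L_eff = 1 - 57/255 = 0.776471 (inverted)
t(3,4) = 4.46 - 4.020·0.776471 = 1.339
Σt over all 6·6 pixels = 407211/4250 ≈ 95.8143529
V = pitch²·Σt = 1.44²·407211/4250 = 198.681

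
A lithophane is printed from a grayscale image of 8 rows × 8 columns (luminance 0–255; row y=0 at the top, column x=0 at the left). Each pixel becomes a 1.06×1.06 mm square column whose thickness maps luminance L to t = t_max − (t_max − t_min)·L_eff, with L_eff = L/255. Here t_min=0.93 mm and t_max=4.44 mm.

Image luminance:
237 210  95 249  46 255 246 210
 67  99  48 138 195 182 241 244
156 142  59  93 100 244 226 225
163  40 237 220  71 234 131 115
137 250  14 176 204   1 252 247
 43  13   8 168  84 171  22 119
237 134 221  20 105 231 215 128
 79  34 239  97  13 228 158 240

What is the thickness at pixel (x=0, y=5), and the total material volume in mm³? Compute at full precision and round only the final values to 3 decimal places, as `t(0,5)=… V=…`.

t(0,5)=3.848 V=172.262

span = t_max - t_min = 4.44 - 0.93 = 3.510
L(0,5) = 43, L_eff = 43/255 = 0.168627
t(0,5) = 4.44 - 3.510·0.168627 = 3.848
Σt over all 8·8 pixels = 651579/4250 ≈ 153.3127059
V = pitch²·Σt = 1.06²·651579/4250 = 172.262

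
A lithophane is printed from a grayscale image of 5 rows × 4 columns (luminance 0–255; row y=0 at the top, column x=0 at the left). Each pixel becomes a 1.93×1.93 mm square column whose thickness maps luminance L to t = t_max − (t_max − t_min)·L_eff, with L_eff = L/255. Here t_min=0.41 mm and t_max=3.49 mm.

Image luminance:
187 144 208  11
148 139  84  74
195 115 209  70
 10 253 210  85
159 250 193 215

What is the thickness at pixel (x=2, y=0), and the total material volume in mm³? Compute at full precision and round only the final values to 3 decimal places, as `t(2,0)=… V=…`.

span = t_max - t_min = 3.49 - 0.41 = 3.080
L(2,0) = 208, L_eff = 208/255 = 0.815686
t(2,0) = 3.49 - 3.080·0.815686 = 0.978
Σt over all 5·4 pixels = 217132/6375 ≈ 34.0599216
V = pitch²·Σt = 1.93²·217132/6375 = 126.870

t(2,0)=0.978 V=126.870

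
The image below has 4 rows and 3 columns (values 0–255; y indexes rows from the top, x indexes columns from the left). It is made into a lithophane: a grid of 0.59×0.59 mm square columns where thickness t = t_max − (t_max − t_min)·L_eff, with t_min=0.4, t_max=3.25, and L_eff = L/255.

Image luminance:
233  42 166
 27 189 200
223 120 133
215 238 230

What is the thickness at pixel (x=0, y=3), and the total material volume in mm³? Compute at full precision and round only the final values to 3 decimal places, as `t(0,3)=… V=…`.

t(0,3)=0.847 V=5.733

span = t_max - t_min = 3.25 - 0.4 = 2.850
L(0,3) = 215, L_eff = 215/255 = 0.843137
t(0,3) = 3.25 - 2.850·0.843137 = 0.847
Σt over all 4·3 pixels = 6999/425 ≈ 16.4682353
V = pitch²·Σt = 0.59²·6999/425 = 5.733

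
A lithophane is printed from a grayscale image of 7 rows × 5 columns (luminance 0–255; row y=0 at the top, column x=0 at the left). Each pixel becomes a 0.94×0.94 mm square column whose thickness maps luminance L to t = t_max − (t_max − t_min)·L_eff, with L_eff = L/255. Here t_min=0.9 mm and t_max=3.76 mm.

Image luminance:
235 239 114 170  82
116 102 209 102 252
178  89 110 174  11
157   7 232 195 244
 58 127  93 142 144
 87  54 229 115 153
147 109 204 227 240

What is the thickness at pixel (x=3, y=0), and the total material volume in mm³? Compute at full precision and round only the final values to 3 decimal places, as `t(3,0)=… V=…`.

span = t_max - t_min = 3.76 - 0.9 = 2.860
L(3,0) = 170, L_eff = 170/255 = 0.666667
t(3,0) = 3.76 - 2.860·0.666667 = 1.853
Σt over all 7·5 pixels = 941879/12750 ≈ 73.8728627
V = pitch²·Σt = 0.94²·941879/12750 = 65.274

t(3,0)=1.853 V=65.274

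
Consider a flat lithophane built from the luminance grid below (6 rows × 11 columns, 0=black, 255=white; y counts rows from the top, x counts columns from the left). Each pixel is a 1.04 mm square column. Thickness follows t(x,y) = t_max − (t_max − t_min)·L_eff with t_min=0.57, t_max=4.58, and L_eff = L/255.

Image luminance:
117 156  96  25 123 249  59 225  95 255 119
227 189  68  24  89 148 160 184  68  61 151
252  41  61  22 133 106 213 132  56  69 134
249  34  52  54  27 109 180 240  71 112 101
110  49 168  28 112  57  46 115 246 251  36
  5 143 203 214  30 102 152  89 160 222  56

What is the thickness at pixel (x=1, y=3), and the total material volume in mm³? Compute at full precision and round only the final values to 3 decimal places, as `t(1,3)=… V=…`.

t(1,3)=4.045 V=192.067

span = t_max - t_min = 4.58 - 0.57 = 4.010
L(1,3) = 34, L_eff = 34/255 = 0.133333
t(1,3) = 4.58 - 4.010·0.133333 = 4.045
Σt over all 6·11 pixels = 452821/2550 ≈ 177.5768627
V = pitch²·Σt = 1.04²·452821/2550 = 192.067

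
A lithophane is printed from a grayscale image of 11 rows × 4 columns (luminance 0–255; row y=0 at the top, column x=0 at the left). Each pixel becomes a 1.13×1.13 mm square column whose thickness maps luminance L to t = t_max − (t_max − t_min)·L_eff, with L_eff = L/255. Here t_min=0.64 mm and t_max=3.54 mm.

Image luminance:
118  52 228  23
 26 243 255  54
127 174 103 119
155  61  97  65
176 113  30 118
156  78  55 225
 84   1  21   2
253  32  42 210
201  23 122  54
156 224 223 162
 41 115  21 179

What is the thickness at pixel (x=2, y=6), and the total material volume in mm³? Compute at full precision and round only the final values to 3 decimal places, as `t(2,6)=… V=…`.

t(2,6)=3.301 V=126.035

span = t_max - t_min = 3.54 - 0.64 = 2.900
L(2,6) = 21, L_eff = 21/255 = 0.082353
t(2,6) = 3.54 - 2.900·0.082353 = 3.301
Σt over all 11·4 pixels = 50339/510 ≈ 98.7039216
V = pitch²·Σt = 1.13²·50339/510 = 126.035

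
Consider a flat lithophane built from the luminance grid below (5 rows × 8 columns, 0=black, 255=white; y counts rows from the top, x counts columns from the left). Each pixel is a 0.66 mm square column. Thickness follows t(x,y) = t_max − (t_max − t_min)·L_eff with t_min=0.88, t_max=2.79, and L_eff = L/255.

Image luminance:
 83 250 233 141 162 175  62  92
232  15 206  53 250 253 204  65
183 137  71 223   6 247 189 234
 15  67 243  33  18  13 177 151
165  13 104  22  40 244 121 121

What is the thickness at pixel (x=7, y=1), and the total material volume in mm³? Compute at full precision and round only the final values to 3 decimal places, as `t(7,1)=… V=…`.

span = t_max - t_min = 2.79 - 0.88 = 1.910
L(7,1) = 65, L_eff = 65/255 = 0.254902
t(7,1) = 2.79 - 1.910·0.254902 = 2.303
Σt over all 5·8 pixels = 610339/8500 ≈ 71.8045882
V = pitch²·Σt = 0.66²·610339/8500 = 31.278

t(7,1)=2.303 V=31.278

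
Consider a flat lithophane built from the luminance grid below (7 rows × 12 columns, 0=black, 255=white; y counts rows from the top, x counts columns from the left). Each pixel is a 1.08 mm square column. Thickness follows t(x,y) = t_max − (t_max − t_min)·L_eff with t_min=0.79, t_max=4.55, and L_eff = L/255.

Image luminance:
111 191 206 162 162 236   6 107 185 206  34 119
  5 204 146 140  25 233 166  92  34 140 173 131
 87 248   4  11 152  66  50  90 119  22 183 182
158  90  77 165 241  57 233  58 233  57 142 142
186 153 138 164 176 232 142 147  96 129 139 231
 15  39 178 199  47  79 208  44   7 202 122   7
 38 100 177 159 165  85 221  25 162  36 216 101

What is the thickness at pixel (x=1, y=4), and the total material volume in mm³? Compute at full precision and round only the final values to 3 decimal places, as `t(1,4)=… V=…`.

span = t_max - t_min = 4.55 - 0.79 = 3.760
L(1,4) = 153, L_eff = 153/255 = 0.600000
t(1,4) = 4.55 - 3.760·0.600000 = 2.294
Σt over all 7·12 pixels = 1435801/6375 ≈ 225.2236863
V = pitch²·Σt = 1.08²·1435801/6375 = 262.701

t(1,4)=2.294 V=262.701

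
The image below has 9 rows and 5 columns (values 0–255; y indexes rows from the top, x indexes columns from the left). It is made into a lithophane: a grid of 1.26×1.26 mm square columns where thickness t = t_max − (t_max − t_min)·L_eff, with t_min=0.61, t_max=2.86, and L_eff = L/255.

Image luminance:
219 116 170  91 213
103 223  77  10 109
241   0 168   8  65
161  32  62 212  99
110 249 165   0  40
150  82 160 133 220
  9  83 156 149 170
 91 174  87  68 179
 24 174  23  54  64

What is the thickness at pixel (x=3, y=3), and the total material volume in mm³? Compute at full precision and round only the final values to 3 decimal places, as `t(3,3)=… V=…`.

span = t_max - t_min = 2.86 - 0.61 = 2.250
L(3,3) = 212, L_eff = 212/255 = 0.831373
t(3,3) = 2.86 - 2.250·0.831373 = 0.989
Σt over all 9·5 pixels = 28179/340 ≈ 82.8794118
V = pitch²·Σt = 1.26²·28179/340 = 131.579

t(3,3)=0.989 V=131.579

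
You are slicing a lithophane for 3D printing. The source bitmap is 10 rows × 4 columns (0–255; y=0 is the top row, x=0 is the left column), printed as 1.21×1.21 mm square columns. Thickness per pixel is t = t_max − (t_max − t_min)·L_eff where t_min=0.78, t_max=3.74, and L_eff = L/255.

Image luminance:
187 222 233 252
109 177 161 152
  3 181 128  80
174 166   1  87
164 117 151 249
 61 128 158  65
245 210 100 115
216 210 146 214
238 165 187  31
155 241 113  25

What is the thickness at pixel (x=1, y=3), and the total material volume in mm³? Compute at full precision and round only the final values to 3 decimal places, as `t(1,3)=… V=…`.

t(1,3)=1.813 V=116.770

span = t_max - t_min = 3.74 - 0.78 = 2.960
L(1,3) = 166, L_eff = 166/255 = 0.650980
t(1,3) = 3.74 - 2.960·0.650980 = 1.813
Σt over all 10·4 pixels = 508442/6375 ≈ 79.7556078
V = pitch²·Σt = 1.21²·508442/6375 = 116.770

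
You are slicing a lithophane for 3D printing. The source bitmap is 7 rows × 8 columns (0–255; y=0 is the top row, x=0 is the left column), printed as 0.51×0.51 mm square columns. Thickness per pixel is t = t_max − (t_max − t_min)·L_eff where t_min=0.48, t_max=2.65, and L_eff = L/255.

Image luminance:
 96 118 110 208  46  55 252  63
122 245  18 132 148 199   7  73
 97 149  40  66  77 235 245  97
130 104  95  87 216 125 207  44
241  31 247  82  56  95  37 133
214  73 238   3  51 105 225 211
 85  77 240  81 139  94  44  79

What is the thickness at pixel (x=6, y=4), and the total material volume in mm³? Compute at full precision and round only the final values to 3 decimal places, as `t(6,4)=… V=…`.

t(6,4)=2.335 V=23.576

span = t_max - t_min = 2.65 - 0.48 = 2.170
L(6,4) = 37, L_eff = 37/255 = 0.145098
t(6,4) = 2.65 - 2.170·0.145098 = 2.335
Σt over all 7·8 pixels = 2311421/25500 ≈ 90.6439608
V = pitch²·Σt = 0.51²·2311421/25500 = 23.576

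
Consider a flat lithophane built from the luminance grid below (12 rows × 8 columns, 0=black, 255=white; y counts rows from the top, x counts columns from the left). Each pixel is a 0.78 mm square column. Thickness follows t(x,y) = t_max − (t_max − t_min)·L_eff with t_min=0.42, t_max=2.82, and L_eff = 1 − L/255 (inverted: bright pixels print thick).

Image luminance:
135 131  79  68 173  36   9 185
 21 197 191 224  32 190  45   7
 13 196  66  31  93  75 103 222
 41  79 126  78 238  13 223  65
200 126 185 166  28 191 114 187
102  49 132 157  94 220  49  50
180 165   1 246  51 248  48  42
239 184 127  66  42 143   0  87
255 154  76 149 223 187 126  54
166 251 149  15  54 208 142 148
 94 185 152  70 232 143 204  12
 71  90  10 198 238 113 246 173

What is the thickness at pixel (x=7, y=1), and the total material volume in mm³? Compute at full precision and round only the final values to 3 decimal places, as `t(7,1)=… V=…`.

t(7,1)=0.486 V=92.626

span = t_max - t_min = 2.82 - 0.42 = 2.400
L(7,1) = 7, L_eff = 1 - 7/255 = 0.972549 (inverted)
t(7,1) = 2.82 - 2.400·0.972549 = 0.486
Σt over all 12·8 pixels = 64704/425 ≈ 152.2447059
V = pitch²·Σt = 0.78²·64704/425 = 92.626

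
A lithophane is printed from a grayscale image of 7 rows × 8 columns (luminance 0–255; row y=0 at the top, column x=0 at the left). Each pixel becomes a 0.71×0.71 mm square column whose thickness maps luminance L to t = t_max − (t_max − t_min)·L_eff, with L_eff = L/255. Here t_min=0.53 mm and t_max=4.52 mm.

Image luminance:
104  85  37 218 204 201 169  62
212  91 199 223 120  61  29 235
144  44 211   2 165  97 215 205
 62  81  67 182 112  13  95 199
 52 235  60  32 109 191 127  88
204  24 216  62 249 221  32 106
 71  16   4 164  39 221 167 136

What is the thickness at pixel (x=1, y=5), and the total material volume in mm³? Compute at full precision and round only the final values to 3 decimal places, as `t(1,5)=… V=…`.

span = t_max - t_min = 4.52 - 0.53 = 3.990
L(1,5) = 24, L_eff = 24/255 = 0.094118
t(1,5) = 4.52 - 3.990·0.094118 = 4.144
Σt over all 7·8 pixels = 144.06
V = pitch²·Σt = 0.71²·144.06 = 72.621

t(1,5)=4.144 V=72.621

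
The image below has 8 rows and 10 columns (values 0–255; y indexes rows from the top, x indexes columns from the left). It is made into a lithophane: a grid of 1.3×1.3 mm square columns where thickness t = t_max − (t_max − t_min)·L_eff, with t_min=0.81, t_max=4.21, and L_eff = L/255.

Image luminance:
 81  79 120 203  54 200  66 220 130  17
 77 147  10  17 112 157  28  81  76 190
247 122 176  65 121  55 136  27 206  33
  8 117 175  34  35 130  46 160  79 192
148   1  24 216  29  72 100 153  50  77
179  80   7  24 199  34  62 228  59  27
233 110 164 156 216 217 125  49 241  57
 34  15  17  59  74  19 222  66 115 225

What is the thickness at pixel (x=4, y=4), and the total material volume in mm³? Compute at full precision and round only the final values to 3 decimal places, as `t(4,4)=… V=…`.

t(4,4)=3.823 V=379.642

span = t_max - t_min = 4.21 - 0.81 = 3.400
L(4,4) = 29, L_eff = 29/255 = 0.113725
t(4,4) = 4.21 - 3.400·0.113725 = 3.823
Σt over all 8·10 pixels = 224.64
V = pitch²·Σt = 1.3²·224.64 = 379.642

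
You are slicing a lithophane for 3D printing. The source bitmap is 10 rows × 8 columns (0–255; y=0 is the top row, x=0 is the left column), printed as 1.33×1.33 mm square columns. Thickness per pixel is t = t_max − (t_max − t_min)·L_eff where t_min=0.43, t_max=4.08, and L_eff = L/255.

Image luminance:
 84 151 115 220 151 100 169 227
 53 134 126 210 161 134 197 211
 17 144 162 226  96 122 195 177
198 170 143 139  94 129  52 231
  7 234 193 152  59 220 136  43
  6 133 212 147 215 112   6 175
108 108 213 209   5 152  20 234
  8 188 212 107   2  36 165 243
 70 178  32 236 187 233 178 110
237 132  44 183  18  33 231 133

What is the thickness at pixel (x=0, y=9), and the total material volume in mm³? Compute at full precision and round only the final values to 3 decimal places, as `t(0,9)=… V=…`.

t(0,9)=0.688 V=298.018

span = t_max - t_min = 4.08 - 0.43 = 3.650
L(0,9) = 237, L_eff = 237/255 = 0.929412
t(0,9) = 4.08 - 3.650·0.929412 = 0.688
Σt over all 10·8 pixels = 50543/300 ≈ 168.4766667
V = pitch²·Σt = 1.33²·50543/300 = 298.018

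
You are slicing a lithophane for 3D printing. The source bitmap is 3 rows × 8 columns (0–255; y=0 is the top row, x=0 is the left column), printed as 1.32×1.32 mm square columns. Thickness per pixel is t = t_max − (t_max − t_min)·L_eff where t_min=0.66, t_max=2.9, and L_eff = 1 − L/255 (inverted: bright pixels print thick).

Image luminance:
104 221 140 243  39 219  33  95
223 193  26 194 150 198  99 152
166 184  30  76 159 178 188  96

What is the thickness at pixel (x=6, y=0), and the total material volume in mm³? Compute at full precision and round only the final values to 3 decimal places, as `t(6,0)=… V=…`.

span = t_max - t_min = 2.9 - 0.66 = 2.240
L(6,0) = 33, L_eff = 1 - 33/255 = 0.870588 (inverted)
t(6,0) = 2.9 - 2.240·0.870588 = 0.950
Σt over all 3·8 pixels = 291716/6375 ≈ 45.7593725
V = pitch²·Σt = 1.32²·291716/6375 = 79.731

t(6,0)=0.950 V=79.731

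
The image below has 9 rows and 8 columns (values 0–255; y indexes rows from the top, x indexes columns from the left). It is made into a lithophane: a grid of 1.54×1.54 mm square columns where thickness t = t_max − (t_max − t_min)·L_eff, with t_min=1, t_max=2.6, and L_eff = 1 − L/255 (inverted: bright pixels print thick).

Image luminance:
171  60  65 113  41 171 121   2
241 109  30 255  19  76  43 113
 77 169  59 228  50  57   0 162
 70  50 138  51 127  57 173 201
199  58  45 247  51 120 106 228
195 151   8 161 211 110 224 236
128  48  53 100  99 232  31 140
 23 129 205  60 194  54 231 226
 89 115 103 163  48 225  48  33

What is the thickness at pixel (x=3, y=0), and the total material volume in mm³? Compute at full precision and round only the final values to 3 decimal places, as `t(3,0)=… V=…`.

span = t_max - t_min = 2.6 - 1 = 1.600
L(3,0) = 113, L_eff = 1 - 113/255 = 0.556863 (inverted)
t(3,0) = 2.6 - 1.600·0.556863 = 1.709
Σt over all 9·8 pixels = 159208/1275 ≈ 124.8690196
V = pitch²·Σt = 1.54²·159208/1275 = 296.139

t(3,0)=1.709 V=296.139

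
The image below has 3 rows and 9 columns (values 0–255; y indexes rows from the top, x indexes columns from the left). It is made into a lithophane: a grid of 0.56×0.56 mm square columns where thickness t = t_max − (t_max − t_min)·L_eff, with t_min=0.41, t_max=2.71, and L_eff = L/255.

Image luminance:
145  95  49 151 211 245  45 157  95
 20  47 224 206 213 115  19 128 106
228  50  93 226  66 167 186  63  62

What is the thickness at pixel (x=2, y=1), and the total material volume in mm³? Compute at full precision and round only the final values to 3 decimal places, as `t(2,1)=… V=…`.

t(2,1)=0.690 V=13.295

span = t_max - t_min = 2.71 - 0.41 = 2.300
L(2,1) = 224, L_eff = 224/255 = 0.878431
t(2,1) = 2.71 - 2.300·0.878431 = 0.690
Σt over all 3·9 pixels = 43243/1020 ≈ 42.3950980
V = pitch²·Σt = 0.56²·43243/1020 = 13.295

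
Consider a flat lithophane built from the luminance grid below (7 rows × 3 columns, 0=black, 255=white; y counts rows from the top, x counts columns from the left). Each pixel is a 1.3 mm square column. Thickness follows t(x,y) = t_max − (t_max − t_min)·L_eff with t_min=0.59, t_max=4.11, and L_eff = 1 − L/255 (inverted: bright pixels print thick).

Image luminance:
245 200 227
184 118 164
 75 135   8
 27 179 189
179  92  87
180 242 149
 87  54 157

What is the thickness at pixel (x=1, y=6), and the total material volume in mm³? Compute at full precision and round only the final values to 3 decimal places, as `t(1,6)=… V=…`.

t(1,6)=1.335 V=90.412

span = t_max - t_min = 4.11 - 0.59 = 3.520
L(1,6) = 54, L_eff = 1 - 54/255 = 0.788235 (inverted)
t(1,6) = 4.11 - 3.520·0.788235 = 1.335
Σt over all 7·3 pixels = 1364201/25500 ≈ 53.4980784
V = pitch²·Σt = 1.3²·1364201/25500 = 90.412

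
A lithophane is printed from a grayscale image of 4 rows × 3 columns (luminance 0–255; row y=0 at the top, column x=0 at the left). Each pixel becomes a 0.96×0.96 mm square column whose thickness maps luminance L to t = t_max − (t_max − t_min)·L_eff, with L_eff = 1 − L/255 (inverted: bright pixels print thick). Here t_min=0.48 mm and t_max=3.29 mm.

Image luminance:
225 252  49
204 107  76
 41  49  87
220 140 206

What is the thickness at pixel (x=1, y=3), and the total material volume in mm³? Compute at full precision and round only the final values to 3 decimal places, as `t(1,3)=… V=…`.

t(1,3)=2.023 V=22.126

span = t_max - t_min = 3.29 - 0.48 = 2.810
L(1,3) = 140, L_eff = 1 - 140/255 = 0.450980 (inverted)
t(1,3) = 3.29 - 2.810·0.450980 = 2.023
Σt over all 4·3 pixels = 51018/2125 ≈ 24.0084706
V = pitch²·Σt = 0.96²·51018/2125 = 22.126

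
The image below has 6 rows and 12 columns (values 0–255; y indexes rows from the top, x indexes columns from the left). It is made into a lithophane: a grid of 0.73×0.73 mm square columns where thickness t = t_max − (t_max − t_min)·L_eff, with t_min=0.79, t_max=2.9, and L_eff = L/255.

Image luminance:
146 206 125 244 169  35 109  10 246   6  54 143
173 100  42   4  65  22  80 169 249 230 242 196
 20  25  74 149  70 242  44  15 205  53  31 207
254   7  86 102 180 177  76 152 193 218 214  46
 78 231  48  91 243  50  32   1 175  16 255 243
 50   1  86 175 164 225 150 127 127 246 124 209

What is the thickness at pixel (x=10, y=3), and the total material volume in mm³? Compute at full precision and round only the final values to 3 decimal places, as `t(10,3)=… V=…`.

span = t_max - t_min = 2.9 - 0.79 = 2.110
L(10,3) = 214, L_eff = 214/255 = 0.839216
t(10,3) = 2.9 - 2.110·0.839216 = 1.129
Σt over all 6·12 pixels = 853607/6375 ≈ 133.8991373
V = pitch²·Σt = 0.73²·853607/6375 = 71.355

t(10,3)=1.129 V=71.355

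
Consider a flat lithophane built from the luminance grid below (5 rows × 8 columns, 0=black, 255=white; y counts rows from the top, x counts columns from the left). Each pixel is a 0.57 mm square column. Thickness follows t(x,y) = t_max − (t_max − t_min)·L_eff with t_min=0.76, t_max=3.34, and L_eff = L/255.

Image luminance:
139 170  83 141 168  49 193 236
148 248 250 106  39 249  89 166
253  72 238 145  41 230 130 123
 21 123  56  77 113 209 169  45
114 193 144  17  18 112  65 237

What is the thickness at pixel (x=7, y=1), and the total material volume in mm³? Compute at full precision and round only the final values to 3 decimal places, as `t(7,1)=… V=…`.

span = t_max - t_min = 3.34 - 0.76 = 2.580
L(7,1) = 166, L_eff = 166/255 = 0.650980
t(7,1) = 3.34 - 2.580·0.650980 = 1.660
Σt over all 5·8 pixels = 334783/4250 ≈ 78.7724706
V = pitch²·Σt = 0.57²·334783/4250 = 25.593

t(7,1)=1.660 V=25.593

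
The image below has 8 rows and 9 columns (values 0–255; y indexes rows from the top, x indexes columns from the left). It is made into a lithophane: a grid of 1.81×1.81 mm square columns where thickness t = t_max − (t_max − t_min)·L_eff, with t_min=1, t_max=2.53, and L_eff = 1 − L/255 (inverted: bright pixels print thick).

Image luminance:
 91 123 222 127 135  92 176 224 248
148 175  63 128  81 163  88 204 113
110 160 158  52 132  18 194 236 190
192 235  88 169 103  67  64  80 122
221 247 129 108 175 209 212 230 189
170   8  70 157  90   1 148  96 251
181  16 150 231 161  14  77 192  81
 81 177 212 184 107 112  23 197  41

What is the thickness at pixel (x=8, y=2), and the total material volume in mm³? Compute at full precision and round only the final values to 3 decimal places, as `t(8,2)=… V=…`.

t(8,2)=2.140 V=430.853

span = t_max - t_min = 2.53 - 1 = 1.530
L(8,2) = 190, L_eff = 1 - 190/255 = 0.254902 (inverted)
t(8,2) = 2.53 - 1.530·0.254902 = 2.140
Σt over all 8·9 pixels = 131.514
V = pitch²·Σt = 1.81²·131.514 = 430.853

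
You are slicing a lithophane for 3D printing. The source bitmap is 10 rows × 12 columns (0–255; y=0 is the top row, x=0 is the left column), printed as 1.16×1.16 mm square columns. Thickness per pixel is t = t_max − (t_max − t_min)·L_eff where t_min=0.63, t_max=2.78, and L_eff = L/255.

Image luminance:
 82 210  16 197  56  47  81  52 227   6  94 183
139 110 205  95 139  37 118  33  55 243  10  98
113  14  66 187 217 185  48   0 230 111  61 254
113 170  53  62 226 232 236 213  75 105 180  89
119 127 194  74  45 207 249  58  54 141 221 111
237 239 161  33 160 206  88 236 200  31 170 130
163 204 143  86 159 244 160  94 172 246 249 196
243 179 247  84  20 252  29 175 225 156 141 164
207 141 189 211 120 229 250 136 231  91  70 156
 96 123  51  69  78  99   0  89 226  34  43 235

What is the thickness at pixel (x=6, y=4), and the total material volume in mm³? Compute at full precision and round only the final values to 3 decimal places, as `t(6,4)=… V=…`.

span = t_max - t_min = 2.78 - 0.63 = 2.150
L(6,4) = 249, L_eff = 249/255 = 0.976471
t(6,4) = 2.78 - 2.150·0.976471 = 0.681
Σt over all 10·12 pixels = 993193/5100 ≈ 194.7437255
V = pitch²·Σt = 1.16²·993193/5100 = 262.047

t(6,4)=0.681 V=262.047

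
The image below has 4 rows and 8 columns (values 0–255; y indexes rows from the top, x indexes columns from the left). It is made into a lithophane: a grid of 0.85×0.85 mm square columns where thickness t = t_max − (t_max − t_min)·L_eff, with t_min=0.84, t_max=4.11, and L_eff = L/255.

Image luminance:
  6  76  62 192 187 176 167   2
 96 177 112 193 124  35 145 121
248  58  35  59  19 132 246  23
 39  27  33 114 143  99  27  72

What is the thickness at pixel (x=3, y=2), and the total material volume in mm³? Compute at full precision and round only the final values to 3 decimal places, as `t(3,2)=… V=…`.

t(3,2)=3.353 V=64.958

span = t_max - t_min = 4.11 - 0.84 = 3.270
L(3,2) = 59, L_eff = 59/255 = 0.231373
t(3,2) = 4.11 - 3.270·0.231373 = 3.353
Σt over all 4·8 pixels = 152843/1700 ≈ 89.9076471
V = pitch²·Σt = 0.85²·152843/1700 = 64.958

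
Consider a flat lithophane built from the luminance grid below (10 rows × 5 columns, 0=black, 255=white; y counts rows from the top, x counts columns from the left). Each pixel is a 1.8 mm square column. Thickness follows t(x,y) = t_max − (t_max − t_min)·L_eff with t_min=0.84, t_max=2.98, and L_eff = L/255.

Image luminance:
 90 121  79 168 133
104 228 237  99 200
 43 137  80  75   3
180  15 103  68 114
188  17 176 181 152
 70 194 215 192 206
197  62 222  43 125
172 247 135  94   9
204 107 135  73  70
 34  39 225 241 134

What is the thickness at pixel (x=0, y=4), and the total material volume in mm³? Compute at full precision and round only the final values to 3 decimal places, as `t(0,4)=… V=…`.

t(0,4)=1.402 V=307.761

span = t_max - t_min = 2.98 - 0.84 = 2.140
L(0,4) = 188, L_eff = 188/255 = 0.737255
t(0,4) = 2.98 - 2.140·0.737255 = 1.402
Σt over all 10·5 pixels = 605549/6375 ≈ 94.9880784
V = pitch²·Σt = 1.8²·605549/6375 = 307.761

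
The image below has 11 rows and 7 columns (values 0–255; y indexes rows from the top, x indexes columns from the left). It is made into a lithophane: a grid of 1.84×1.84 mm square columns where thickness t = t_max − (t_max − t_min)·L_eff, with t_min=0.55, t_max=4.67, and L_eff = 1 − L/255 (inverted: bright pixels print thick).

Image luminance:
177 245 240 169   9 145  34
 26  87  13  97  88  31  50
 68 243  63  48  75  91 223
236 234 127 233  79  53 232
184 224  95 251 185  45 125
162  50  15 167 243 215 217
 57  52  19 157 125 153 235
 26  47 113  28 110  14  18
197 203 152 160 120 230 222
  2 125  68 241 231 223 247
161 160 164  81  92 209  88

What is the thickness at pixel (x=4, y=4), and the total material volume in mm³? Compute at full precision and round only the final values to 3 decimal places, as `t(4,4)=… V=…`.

span = t_max - t_min = 4.67 - 0.55 = 4.120
L(4,4) = 185, L_eff = 1 - 185/255 = 0.274510 (inverted)
t(4,4) = 4.67 - 4.120·0.274510 = 3.539
Σt over all 11·7 pixels = 5251013/25500 ≈ 205.9220784
V = pitch²·Σt = 1.84²·5251013/25500 = 697.170

t(4,4)=3.539 V=697.170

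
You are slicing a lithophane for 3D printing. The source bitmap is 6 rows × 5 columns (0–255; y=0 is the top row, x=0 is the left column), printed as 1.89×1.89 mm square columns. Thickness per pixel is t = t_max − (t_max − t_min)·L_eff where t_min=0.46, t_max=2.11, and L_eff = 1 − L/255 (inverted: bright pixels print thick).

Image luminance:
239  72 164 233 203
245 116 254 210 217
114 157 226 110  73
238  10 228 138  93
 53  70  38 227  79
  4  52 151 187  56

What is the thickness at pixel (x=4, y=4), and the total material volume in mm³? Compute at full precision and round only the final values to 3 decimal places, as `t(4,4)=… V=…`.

span = t_max - t_min = 2.11 - 0.46 = 1.650
L(4,4) = 79, L_eff = 1 - 79/255 = 0.690196 (inverted)
t(4,4) = 2.11 - 1.650·0.690196 = 0.971
Σt over all 6·5 pixels = 70287/1700 ≈ 41.3452941
V = pitch²·Σt = 1.89²·70287/1700 = 147.690

t(4,4)=0.971 V=147.690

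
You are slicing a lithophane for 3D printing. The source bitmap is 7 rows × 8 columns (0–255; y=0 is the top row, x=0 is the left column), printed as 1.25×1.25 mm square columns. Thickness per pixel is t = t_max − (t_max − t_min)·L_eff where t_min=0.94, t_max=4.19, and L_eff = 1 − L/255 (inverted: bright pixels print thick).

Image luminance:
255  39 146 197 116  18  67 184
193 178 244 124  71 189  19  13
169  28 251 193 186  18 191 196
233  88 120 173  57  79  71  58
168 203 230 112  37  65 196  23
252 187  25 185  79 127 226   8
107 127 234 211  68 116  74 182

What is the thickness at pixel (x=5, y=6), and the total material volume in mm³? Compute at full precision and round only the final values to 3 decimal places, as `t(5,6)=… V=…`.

span = t_max - t_min = 4.19 - 0.94 = 3.250
L(5,6) = 116, L_eff = 1 - 116/255 = 0.545098 (inverted)
t(5,6) = 4.19 - 3.250·0.545098 = 2.418
Σt over all 7·8 pixels = 374927/2550 ≈ 147.0301961
V = pitch²·Σt = 1.25²·374927/2550 = 229.735

t(5,6)=2.418 V=229.735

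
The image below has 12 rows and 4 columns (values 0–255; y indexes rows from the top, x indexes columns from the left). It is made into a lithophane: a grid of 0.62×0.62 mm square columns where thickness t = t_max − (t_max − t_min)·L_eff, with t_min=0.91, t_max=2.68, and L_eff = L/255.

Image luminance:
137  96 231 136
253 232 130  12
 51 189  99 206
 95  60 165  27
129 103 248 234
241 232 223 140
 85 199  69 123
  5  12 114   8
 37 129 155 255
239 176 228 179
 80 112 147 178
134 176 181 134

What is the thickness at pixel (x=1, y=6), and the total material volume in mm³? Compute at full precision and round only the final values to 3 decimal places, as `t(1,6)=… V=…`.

span = t_max - t_min = 2.68 - 0.91 = 1.770
L(1,6) = 199, L_eff = 199/255 = 0.780392
t(1,6) = 2.68 - 1.770·0.780392 = 1.299
Σt over all 12·4 pixels = 172706/2125 ≈ 81.2734118
V = pitch²·Σt = 0.62²·172706/2125 = 31.241

t(1,6)=1.299 V=31.241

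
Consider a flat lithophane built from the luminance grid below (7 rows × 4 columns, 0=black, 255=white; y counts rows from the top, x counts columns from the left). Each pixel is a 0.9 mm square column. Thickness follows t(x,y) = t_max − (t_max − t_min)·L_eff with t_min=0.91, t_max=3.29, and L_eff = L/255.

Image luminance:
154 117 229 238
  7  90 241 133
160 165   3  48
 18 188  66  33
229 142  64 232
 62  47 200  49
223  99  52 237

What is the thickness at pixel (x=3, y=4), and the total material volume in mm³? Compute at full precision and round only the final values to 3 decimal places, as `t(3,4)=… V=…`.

t(3,4)=1.125 V=47.961

span = t_max - t_min = 3.29 - 0.91 = 2.380
L(3,4) = 232, L_eff = 232/255 = 0.909804
t(3,4) = 3.29 - 2.380·0.909804 = 1.125
Σt over all 7·4 pixels = 22204/375 ≈ 59.2106667
V = pitch²·Σt = 0.9²·22204/375 = 47.961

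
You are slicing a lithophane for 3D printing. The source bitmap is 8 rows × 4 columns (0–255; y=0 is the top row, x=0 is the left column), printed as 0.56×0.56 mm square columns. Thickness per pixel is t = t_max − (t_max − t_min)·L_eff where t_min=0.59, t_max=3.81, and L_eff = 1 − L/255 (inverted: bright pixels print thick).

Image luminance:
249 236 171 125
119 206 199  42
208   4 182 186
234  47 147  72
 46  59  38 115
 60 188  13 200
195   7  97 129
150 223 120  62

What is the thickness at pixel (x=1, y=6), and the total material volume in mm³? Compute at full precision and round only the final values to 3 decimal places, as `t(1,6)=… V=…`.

span = t_max - t_min = 3.81 - 0.59 = 3.220
L(1,6) = 7, L_eff = 1 - 7/255 = 0.972549 (inverted)
t(1,6) = 3.81 - 3.220·0.972549 = 0.678
Σt over all 8·4 pixels = 905489/12750 ≈ 71.0187451
V = pitch²·Σt = 0.56²·905489/12750 = 22.271

t(1,6)=0.678 V=22.271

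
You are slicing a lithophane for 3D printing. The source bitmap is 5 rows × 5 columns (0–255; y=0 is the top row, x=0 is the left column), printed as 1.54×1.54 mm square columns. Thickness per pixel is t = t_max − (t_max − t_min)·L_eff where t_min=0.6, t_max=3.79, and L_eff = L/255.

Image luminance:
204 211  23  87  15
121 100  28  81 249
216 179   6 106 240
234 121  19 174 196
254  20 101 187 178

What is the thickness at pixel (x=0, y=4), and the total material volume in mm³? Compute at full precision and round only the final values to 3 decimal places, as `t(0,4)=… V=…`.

span = t_max - t_min = 3.79 - 0.6 = 3.190
L(0,4) = 254, L_eff = 254/255 = 0.996078
t(0,4) = 3.79 - 3.190·0.996078 = 0.613
Σt over all 5·5 pixels = 53899/1020 ≈ 52.8421569
V = pitch²·Σt = 1.54²·53899/1020 = 125.320

t(0,4)=0.613 V=125.320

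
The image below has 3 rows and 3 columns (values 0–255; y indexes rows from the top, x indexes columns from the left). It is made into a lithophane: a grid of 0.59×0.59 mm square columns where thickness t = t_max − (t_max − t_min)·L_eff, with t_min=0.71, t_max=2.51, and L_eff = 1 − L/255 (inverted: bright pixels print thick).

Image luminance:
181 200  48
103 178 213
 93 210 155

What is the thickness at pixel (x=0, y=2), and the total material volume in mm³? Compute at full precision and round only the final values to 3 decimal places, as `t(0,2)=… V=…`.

t(0,2)=1.366 V=5.618

span = t_max - t_min = 2.51 - 0.71 = 1.800
L(0,2) = 93, L_eff = 1 - 93/255 = 0.635294 (inverted)
t(0,2) = 2.51 - 1.800·0.635294 = 1.366
Σt over all 3·3 pixels = 5487/340 ≈ 16.1382353
V = pitch²·Σt = 0.59²·5487/340 = 5.618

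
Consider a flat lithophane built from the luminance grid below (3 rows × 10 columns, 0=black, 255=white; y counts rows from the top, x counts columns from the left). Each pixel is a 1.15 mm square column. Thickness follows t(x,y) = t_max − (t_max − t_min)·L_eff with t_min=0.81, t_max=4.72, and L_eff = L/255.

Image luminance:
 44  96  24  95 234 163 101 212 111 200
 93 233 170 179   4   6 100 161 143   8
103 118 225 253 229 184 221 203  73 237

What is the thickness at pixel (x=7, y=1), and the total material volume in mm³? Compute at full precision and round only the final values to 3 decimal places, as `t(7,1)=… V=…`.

t(7,1)=2.251 V=101.631

span = t_max - t_min = 4.72 - 0.81 = 3.910
L(7,1) = 161, L_eff = 161/255 = 0.631373
t(7,1) = 4.72 - 3.910·0.631373 = 2.251
Σt over all 3·10 pixels = 115271/1500 ≈ 76.8473333
V = pitch²·Σt = 1.15²·115271/1500 = 101.631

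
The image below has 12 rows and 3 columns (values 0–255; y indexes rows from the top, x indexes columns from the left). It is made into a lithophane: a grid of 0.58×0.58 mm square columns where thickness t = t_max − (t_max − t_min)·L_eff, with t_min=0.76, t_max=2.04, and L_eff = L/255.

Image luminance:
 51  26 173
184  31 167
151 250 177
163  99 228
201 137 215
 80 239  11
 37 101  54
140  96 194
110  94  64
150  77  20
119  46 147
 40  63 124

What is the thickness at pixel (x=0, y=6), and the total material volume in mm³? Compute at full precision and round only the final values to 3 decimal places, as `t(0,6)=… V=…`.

span = t_max - t_min = 2.04 - 0.76 = 1.280
L(0,6) = 37, L_eff = 37/255 = 0.145098
t(0,6) = 2.04 - 1.280·0.145098 = 1.854
Σt over all 12·3 pixels = 331892/6375 ≈ 52.0614902
V = pitch²·Σt = 0.58²·331892/6375 = 17.513

t(0,6)=1.854 V=17.513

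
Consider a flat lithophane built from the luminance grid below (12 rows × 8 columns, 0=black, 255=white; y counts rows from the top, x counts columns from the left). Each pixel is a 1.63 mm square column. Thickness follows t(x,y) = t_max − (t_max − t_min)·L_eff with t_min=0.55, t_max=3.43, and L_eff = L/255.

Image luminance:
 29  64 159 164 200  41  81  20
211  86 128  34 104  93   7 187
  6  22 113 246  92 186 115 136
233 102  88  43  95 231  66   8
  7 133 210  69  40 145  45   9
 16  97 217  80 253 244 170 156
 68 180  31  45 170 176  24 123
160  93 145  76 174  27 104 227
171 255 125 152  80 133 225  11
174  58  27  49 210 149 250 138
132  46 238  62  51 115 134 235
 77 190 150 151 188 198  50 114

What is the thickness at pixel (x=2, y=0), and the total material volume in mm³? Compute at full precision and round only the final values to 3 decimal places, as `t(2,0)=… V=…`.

span = t_max - t_min = 3.43 - 0.55 = 2.880
L(2,0) = 159, L_eff = 159/255 = 0.623529
t(2,0) = 3.43 - 2.880·0.623529 = 1.634
Σt over all 12·8 pixels = 425112/2125 ≈ 200.0527059
V = pitch²·Σt = 1.63²·425112/2125 = 531.520

t(2,0)=1.634 V=531.520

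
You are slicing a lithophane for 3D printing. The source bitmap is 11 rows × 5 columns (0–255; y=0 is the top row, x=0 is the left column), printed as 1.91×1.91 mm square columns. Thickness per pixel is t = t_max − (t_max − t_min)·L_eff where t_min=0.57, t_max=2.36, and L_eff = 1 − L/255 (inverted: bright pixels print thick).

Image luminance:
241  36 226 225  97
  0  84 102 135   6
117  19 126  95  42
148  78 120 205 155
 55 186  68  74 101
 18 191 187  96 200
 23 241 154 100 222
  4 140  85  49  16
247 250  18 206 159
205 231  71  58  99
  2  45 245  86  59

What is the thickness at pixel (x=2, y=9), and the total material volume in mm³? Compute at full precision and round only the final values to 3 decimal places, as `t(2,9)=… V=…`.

t(2,9)=1.068 V=279.490

span = t_max - t_min = 2.36 - 0.57 = 1.790
L(2,9) = 71, L_eff = 1 - 71/255 = 0.721569 (inverted)
t(2,9) = 2.36 - 1.790·0.721569 = 1.068
Σt over all 11·5 pixels = 1953617/25500 ≈ 76.6124314
V = pitch²·Σt = 1.91²·1953617/25500 = 279.490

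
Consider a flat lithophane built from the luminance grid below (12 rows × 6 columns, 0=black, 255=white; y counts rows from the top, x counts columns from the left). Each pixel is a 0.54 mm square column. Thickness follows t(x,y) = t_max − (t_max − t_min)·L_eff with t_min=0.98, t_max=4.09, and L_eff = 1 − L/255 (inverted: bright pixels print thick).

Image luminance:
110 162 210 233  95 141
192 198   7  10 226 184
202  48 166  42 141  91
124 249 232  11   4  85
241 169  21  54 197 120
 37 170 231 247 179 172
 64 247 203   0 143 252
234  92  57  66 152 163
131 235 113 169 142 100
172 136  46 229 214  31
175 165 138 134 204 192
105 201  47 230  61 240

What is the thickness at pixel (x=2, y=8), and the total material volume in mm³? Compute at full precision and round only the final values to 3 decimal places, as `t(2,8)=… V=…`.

span = t_max - t_min = 4.09 - 0.98 = 3.110
L(2,8) = 113, L_eff = 1 - 113/255 = 0.556863 (inverted)
t(2,8) = 4.09 - 3.110·0.556863 = 2.358
Σt over all 12·6 pixels = 416467/2125 ≈ 195.9844706
V = pitch²·Σt = 0.54²·416467/2125 = 57.149

t(2,8)=2.358 V=57.149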